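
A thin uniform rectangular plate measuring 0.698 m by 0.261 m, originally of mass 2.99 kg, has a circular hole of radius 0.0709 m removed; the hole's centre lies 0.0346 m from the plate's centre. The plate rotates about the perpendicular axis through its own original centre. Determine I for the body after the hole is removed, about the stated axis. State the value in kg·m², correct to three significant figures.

Unpierced body about its centre: I₀ = (1/12)M(a²+b²) = (1/12)(2.99)[(0.698)² + (0.261)²] = 0.13837 kg·m².
The removed disk has mass m = M·πr²/(ab) = (2.99)·π(0.0709)²/(0.698·0.261) = 0.25919 kg (same uniform areal density).
Its moment of inertia about the rotation axis (parallel-axis theorem): I_hole = (1/2)mr² + md² = (1/2)(0.25919)(0.0709)² + (0.25919)(0.0346)² = 0.00096174 kg·m².
Treating the hole as negative mass, I = I₀ − I_hole = 0.13837 − 0.00096174 = 0.13741 kg·m².

0.137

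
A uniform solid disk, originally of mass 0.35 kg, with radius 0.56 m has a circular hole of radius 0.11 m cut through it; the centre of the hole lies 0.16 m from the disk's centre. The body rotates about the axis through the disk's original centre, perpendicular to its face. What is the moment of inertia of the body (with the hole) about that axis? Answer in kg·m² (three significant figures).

Unpierced body about its centre: I₀ = (1/2)MR² = (1/2)(0.35)(0.56)² = 0.05488 kg·m².
The removed disk has mass m = M·(r/R)² = (0.35)(0.11/0.56)² = 0.013504 kg (same uniform areal density).
Its moment of inertia about the rotation axis (parallel-axis theorem): I_hole = (1/2)mr² + md² = (1/2)(0.013504)(0.11)² + (0.013504)(0.16)² = 0.00042742 kg·m².
Treating the hole as negative mass, I = I₀ − I_hole = 0.05488 − 0.00042742 = 0.054453 kg·m².

0.0545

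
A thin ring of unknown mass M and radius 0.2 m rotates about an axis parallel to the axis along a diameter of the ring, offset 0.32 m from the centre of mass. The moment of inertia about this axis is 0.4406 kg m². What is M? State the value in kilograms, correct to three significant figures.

I = I_cm + Md² = (1/2)MR² + Md² = M·[0.5·(0.2)² + (0.32)²] = M·0.1224.
So M = 0.4406 / 0.1224 = 3.5997 kg.

3.60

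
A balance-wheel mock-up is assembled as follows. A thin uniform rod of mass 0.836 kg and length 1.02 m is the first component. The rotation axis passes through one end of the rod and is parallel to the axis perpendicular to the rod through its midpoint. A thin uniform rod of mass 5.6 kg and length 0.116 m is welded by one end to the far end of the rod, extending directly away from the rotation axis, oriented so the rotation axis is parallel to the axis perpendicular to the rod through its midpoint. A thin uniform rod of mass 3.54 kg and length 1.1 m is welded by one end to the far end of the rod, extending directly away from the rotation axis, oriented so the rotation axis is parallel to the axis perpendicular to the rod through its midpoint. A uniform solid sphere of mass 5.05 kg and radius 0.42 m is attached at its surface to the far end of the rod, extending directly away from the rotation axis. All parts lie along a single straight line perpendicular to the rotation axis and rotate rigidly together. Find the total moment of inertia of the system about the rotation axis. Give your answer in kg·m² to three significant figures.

Thin rod: I_cm = (1/12)ML² = (1/12)(0.836)(1.02)² = 0.072481 kg·m²; centre at d = 0.51 m, so I = I_cm + Md² gives I = 0.072481 + (0.836)(0.51)² = 0.28992 kg·m².
Thin rod: I_cm = (1/12)ML² = (1/12)(5.6)(0.116)² = 0.0062795 kg·m²; centre at d = 0.51 + 0.51 + 0.058 = 1.078 m, so I = I_cm + Md² gives I = 0.0062795 + (5.6)(1.078)² = 6.5139 kg·m².
Thin rod: I_cm = (1/12)ML² = (1/12)(3.54)(1.1)² = 0.35695 kg·m²; centre at d = 0.51 + 0.51 + 0.058 + 0.058 + 0.55 = 1.686 m, so I = I_cm + Md² gives I = 0.35695 + (3.54)(1.686)² = 10.42 kg·m².
Solid sphere: I_cm = (2/5)MR² = (2/5)(5.05)(0.42)² = 0.35633 kg·m²; centre at d = 0.51 + 0.51 + 0.058 + 0.058 + 0.55 + 0.55 + 0.42 = 2.656 m, so I = I_cm + Md² gives I = 0.35633 + (5.05)(2.656)² = 35.981 kg·m².
Total I = 0.28992 + 6.5139 + 10.42 + 35.981 = 53.204 kg·m².

53.2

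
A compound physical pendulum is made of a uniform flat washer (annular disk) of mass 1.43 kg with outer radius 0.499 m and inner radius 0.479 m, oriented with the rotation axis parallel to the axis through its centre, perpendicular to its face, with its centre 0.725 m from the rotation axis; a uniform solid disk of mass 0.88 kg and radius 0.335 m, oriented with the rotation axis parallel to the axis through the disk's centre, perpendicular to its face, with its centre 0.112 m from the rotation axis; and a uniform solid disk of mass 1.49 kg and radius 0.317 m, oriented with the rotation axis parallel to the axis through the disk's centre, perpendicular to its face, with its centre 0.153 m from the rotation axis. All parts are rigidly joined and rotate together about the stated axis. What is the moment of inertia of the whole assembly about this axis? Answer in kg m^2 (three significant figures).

1.26

Annular disk: I_cm = (1/2)M(R²+r²) = (1/2)(1.43)[(0.499)² + (0.479)²] = 0.34209 kg m^2; centre at d = 0.725 m, so the parallel axis theorem gives I = 0.34209 + (1.43)(0.725)² = 1.0937 kg m^2.
Solid disk: I_cm = (1/2)MR² = (1/2)(0.88)(0.335)² = 0.049379 kg m^2; centre at d = 0.112 m, so the parallel axis theorem gives I = 0.049379 + (0.88)(0.112)² = 0.060418 kg m^2.
Solid disk: I_cm = (1/2)MR² = (1/2)(1.49)(0.317)² = 0.074864 kg m^2; centre at d = 0.153 m, so the parallel axis theorem gives I = 0.074864 + (1.49)(0.153)² = 0.10974 kg m^2.
Total I = 1.0937 + 0.060418 + 0.10974 = 1.2639 kg m^2.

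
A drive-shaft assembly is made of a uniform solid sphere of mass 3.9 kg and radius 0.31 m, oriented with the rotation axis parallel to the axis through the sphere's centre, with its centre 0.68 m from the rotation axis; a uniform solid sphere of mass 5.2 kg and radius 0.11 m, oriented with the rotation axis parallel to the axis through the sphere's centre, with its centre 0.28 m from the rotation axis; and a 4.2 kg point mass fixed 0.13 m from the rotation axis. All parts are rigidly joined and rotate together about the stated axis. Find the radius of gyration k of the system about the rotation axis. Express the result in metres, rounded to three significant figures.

0.430

Solid sphere: I_cm = (2/5)MR² = (2/5)(3.9)(0.31)² = 0.14992 kg·m²; centre at d = 0.68 m, so the parallel axis theorem gives I = 0.14992 + (3.9)(0.68)² = 1.9533 kg·m².
Solid sphere: I_cm = (2/5)MR² = (2/5)(5.2)(0.11)² = 0.025168 kg·m²; centre at d = 0.28 m, so the parallel axis theorem gives I = 0.025168 + (5.2)(0.28)² = 0.43285 kg·m².
Point mass: I_cm = 0; centre at d = 0.13 m, so the parallel axis theorem gives I = 0 + (4.2)(0.13)² = 0.07098 kg·m².
Total I = 2.4571 kg·m²; total mass M = 13.3 kg.
k = √(I/M) = √(2.4571/13.3) = 0.42982 m.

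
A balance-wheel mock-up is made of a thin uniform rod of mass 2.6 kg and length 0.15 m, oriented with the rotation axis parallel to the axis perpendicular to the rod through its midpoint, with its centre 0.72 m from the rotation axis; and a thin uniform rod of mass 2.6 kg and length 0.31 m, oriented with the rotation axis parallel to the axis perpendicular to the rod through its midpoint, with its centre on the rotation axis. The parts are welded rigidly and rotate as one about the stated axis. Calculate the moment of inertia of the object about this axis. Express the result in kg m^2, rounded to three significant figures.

1.37

Thin rod: I_cm = (1/12)ML² = (1/12)(2.6)(0.15)² = 0.004875 kg m^2; centre at d = 0.72 m, so I = I_cm + Md² gives I = 0.004875 + (2.6)(0.72)² = 1.3527 kg m^2.
Thin rod: I_cm = (1/12)ML² = (1/12)(2.6)(0.31)² = 0.020822 kg m^2; axis through the centre, so I = 0.020822 kg m^2.
Total I = 1.3527 + 0.020822 = 1.3735 kg m^2.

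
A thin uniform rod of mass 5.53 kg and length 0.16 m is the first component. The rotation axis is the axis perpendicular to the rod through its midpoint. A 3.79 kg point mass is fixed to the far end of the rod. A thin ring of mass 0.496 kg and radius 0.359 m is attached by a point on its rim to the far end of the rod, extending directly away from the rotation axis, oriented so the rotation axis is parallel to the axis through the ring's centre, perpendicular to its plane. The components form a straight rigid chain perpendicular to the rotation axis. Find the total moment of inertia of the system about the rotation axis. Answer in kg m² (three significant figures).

0.196

Thin rod: I_cm = (1/12)ML² = (1/12)(5.53)(0.16)² = 0.011797 kg m²; axis through the centre, so I = 0.011797 kg m².
Point mass: I_cm = 0; centre at d = 0.08 m, so I = I_cm + Md² gives I = 0 + (3.79)(0.08)² = 0.024256 kg m².
Thin ring: I_cm = MR² = (0.496)(0.359)² = 0.063925 kg m²; centre at d = 0.08 + 0.359 = 0.439 m, so I = I_cm + Md² gives I = 0.063925 + (0.496)(0.439)² = 0.15951 kg m².
Total I = 0.011797 + 0.024256 + 0.15951 = 0.19557 kg m².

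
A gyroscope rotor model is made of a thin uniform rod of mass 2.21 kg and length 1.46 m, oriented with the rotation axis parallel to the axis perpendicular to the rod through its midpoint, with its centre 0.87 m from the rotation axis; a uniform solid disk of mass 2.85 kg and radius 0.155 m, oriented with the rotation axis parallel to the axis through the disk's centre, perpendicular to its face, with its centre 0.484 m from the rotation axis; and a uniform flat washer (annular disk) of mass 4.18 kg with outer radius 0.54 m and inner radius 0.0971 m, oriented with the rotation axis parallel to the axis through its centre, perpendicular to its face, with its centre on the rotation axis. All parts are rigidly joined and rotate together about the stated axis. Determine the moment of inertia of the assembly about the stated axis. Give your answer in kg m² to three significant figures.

3.40

Thin rod: I_cm = (1/12)ML² = (1/12)(2.21)(1.46)² = 0.39257 kg m²; centre at d = 0.87 m, so I = I_cm + Md² gives I = 0.39257 + (2.21)(0.87)² = 2.0653 kg m².
Solid disk: I_cm = (1/2)MR² = (1/2)(2.85)(0.155)² = 0.034236 kg m²; centre at d = 0.484 m, so I = I_cm + Md² gives I = 0.034236 + (2.85)(0.484)² = 0.70187 kg m².
Annular disk: I_cm = (1/2)M(R²+r²) = (1/2)(4.18)[(0.54)² + (0.0971)²] = 0.62915 kg m²; axis through the centre, so I = 0.62915 kg m².
Total I = 2.0653 + 0.70187 + 0.62915 = 3.3963 kg m².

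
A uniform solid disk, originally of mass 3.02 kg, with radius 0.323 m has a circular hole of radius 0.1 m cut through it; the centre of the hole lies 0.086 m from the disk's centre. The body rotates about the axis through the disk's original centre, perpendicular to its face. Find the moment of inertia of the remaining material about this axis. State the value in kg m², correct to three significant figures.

0.154

Unpierced body about its centre: I₀ = (1/2)MR² = (1/2)(3.02)(0.323)² = 0.15754 kg m².
The removed disk has mass m = M·(r/R)² = (3.02)(0.1/0.323)² = 0.28947 kg (same uniform areal density).
Its moment of inertia about the rotation axis (parallel-axis theorem): I_hole = (1/2)mr² + md² = (1/2)(0.28947)(0.1)² + (0.28947)(0.086)² = 0.0035883 kg m².
Treating the hole as negative mass, I = I₀ − I_hole = 0.15754 − 0.0035883 = 0.15395 kg m².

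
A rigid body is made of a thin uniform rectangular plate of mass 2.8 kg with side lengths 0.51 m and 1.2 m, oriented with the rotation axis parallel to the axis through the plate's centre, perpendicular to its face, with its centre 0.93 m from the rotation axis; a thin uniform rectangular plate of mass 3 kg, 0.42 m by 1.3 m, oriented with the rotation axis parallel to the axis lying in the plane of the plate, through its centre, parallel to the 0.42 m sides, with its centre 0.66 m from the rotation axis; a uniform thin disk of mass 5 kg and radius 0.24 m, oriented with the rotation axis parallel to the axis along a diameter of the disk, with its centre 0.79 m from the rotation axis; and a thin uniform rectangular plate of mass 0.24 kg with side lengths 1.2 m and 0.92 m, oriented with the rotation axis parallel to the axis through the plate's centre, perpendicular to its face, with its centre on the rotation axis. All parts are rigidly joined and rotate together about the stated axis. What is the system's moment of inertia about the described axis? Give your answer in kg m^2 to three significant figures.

Rectangular plate: I_cm = (1/12)M(a²+b²) = (1/12)(2.8)[(0.51)² + (1.2)²] = 0.39669 kg m^2; centre at d = 0.93 m, so I = I_cm + Md² gives I = 0.39669 + (2.8)(0.93)² = 2.8184 kg m^2.
Rectangular plate: I_cm = (1/12)Mb² = (1/12)(3)(1.3)² = 0.4225 kg m^2; centre at d = 0.66 m, so I = I_cm + Md² gives I = 0.4225 + (3)(0.66)² = 1.7293 kg m^2.
Thin disk: I_cm = (1/4)MR² = (1/4)(5)(0.24)² = 0.072 kg m^2; centre at d = 0.79 m, so I = I_cm + Md² gives I = 0.072 + (5)(0.79)² = 3.1925 kg m^2.
Rectangular plate: I_cm = (1/12)M(a²+b²) = (1/12)(0.24)[(1.2)² + (0.92)²] = 0.045728 kg m^2; axis through the centre, so I = 0.045728 kg m^2.
Total I = 2.8184 + 1.7293 + 3.1925 + 0.045728 = 7.7859 kg m^2.

7.79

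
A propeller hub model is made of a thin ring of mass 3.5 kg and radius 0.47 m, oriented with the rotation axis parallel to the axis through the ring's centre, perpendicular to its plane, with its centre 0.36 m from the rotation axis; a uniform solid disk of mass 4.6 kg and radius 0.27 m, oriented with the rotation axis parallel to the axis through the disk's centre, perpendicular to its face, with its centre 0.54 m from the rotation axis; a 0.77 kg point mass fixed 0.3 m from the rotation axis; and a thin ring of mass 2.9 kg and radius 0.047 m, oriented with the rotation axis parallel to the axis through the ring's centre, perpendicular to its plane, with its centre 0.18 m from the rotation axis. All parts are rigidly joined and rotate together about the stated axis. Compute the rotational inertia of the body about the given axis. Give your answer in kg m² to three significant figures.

2.91

Thin ring: I_cm = MR² = (3.5)(0.47)² = 0.77315 kg m²; centre at d = 0.36 m, so the parallel axis theorem gives I = 0.77315 + (3.5)(0.36)² = 1.2268 kg m².
Solid disk: I_cm = (1/2)MR² = (1/2)(4.6)(0.27)² = 0.16767 kg m²; centre at d = 0.54 m, so the parallel axis theorem gives I = 0.16767 + (4.6)(0.54)² = 1.509 kg m².
Point mass: I_cm = 0; centre at d = 0.3 m, so the parallel axis theorem gives I = 0 + (0.77)(0.3)² = 0.0693 kg m².
Thin ring: I_cm = MR² = (2.9)(0.047)² = 0.0064061 kg m²; centre at d = 0.18 m, so the parallel axis theorem gives I = 0.0064061 + (2.9)(0.18)² = 0.10037 kg m².
Total I = 1.2268 + 1.509 + 0.0693 + 0.10037 = 2.9054 kg m².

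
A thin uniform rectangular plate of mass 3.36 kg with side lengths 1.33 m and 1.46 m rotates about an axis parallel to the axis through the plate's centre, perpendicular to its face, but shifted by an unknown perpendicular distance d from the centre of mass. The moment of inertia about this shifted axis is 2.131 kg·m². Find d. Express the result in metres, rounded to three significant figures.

0.556

About the centre-of-mass axis, I_cm = (1/12)M(a²+b²) = (1/12)(3.36)[(1.33)² + (1.46)²] = 1.0921 kg·m².
Parallel axis theorem: I = I_cm + Md², so Md² = 2.131 − 1.0921 = 1.0389 kg·m².
d = √(1.0389 / 3.36) = 0.55604 m.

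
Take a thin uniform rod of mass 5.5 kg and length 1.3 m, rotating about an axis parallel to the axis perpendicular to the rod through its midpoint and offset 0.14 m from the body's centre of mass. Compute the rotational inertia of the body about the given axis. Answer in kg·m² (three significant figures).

0.882

I_cm = (1/12)ML² = (1/12)(5.5)(1.3)² = 0.77458 kg·m²; centre at d = 0.14 m, so the parallel axis theorem gives I = 0.77458 + (5.5)(0.14)² = 0.88238 kg·m².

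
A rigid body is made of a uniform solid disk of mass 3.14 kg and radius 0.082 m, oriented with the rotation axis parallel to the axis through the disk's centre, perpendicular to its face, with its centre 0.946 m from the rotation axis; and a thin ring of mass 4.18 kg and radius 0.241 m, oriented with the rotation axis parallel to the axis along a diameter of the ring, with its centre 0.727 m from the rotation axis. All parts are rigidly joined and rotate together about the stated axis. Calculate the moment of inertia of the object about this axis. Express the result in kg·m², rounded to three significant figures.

Solid disk: I_cm = (1/2)MR² = (1/2)(3.14)(0.082)² = 0.010557 kg·m²; centre at d = 0.946 m, so I = I_cm + Md² gives I = 0.010557 + (3.14)(0.946)² = 2.8206 kg·m².
Thin ring: I_cm = (1/2)MR² = (1/2)(4.18)(0.241)² = 0.12139 kg·m²; centre at d = 0.727 m, so I = I_cm + Md² gives I = 0.12139 + (4.18)(0.727)² = 2.3306 kg·m².
Total I = 2.8206 + 2.3306 = 5.1512 kg·m².

5.15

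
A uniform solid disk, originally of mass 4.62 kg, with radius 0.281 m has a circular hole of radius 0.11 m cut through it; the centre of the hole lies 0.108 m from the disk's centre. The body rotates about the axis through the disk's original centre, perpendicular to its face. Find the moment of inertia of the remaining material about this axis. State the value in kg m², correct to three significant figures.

0.170

Unpierced body about its centre: I₀ = (1/2)MR² = (1/2)(4.62)(0.281)² = 0.1824 kg m².
The removed disk has mass m = M·(r/R)² = (4.62)(0.11/0.281)² = 0.70797 kg (same uniform areal density).
Its moment of inertia about the rotation axis (parallel-axis theorem): I_hole = (1/2)mr² + md² = (1/2)(0.70797)(0.11)² + (0.70797)(0.108)² = 0.012541 kg m².
Treating the hole as negative mass, I = I₀ − I_hole = 0.1824 − 0.012541 = 0.16986 kg m².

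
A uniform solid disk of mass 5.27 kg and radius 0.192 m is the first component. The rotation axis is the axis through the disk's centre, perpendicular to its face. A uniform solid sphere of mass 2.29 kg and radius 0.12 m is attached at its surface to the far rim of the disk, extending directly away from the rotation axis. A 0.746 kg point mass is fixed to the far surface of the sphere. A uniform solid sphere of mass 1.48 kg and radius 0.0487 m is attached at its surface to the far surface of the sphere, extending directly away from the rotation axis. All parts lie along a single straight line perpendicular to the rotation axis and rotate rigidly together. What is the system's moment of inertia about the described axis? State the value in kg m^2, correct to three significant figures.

0.816

Solid disk: I_cm = (1/2)MR² = (1/2)(5.27)(0.192)² = 0.097137 kg m^2; axis through the centre, so I = 0.097137 kg m^2.
Solid sphere: I_cm = (2/5)MR² = (2/5)(2.29)(0.12)² = 0.01319 kg m^2; centre at d = 0.192 + 0.12 = 0.312 m, so I = I_cm + Md² gives I = 0.01319 + (2.29)(0.312)² = 0.23611 kg m^2.
Point mass: I_cm = 0; centre at d = 0.192 + 0.12 + 0.12 = 0.432 m, so I = I_cm + Md² gives I = 0 + (0.746)(0.432)² = 0.13922 kg m^2.
Solid sphere: I_cm = (2/5)MR² = (2/5)(1.48)(0.0487)² = 0.001404 kg m^2; centre at d = 0.192 + 0.12 + 0.12 + 0.0487 = 0.4807 m, so I = I_cm + Md² gives I = 0.001404 + (1.48)(0.4807)² = 0.34339 kg m^2.
Total I = 0.097137 + 0.23611 + 0.13922 + 0.34339 = 0.81586 kg m^2.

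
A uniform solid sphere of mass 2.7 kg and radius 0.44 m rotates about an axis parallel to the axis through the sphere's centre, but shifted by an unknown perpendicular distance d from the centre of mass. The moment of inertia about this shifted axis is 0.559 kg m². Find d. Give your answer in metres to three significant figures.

0.360

About the centre-of-mass axis, I_cm = (2/5)MR² = (2/5)(2.7)(0.44)² = 0.20909 kg m².
Parallel axis theorem: I = I_cm + Md², so Md² = 0.559 − 0.20909 = 0.34991 kg m².
d = √(0.34991 / 2.7) = 0.36 m.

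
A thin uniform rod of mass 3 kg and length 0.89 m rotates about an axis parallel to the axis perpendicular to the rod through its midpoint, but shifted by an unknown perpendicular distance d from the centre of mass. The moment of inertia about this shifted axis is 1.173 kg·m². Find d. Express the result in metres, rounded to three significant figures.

About the centre-of-mass axis, I_cm = (1/12)ML² = (1/12)(3)(0.89)² = 0.19803 kg·m².
Parallel axis theorem: I = I_cm + Md², so Md² = 1.173 − 0.19803 = 0.97498 kg·m².
d = √(0.97498 / 3) = 0.57008 m.

0.570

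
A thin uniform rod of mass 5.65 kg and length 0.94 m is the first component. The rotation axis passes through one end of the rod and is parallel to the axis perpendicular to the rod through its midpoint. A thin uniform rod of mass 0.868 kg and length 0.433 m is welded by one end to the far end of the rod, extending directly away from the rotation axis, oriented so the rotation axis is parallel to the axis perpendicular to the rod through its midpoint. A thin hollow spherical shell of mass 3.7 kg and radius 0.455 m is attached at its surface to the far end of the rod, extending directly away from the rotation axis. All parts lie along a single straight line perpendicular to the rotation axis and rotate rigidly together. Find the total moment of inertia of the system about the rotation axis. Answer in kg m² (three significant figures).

15.7

Thin rod: I_cm = (1/12)ML² = (1/12)(5.65)(0.94)² = 0.41603 kg m²; centre at d = 0.47 m, so I = I_cm + Md² gives I = 0.41603 + (5.65)(0.47)² = 1.6641 kg m².
Thin rod: I_cm = (1/12)ML² = (1/12)(0.868)(0.433)² = 0.013562 kg m²; centre at d = 0.47 + 0.47 + 0.2165 = 1.1565 m, so I = I_cm + Md² gives I = 0.013562 + (0.868)(1.1565)² = 1.1745 kg m².
Spherical shell: I_cm = (2/3)MR² = (2/3)(3.7)(0.455)² = 0.51066 kg m²; centre at d = 0.47 + 0.47 + 0.2165 + 0.2165 + 0.455 = 1.828 m, so I = I_cm + Md² gives I = 0.51066 + (3.7)(1.828)² = 12.875 kg m².
Total I = 1.6641 + 1.1745 + 12.875 = 15.713 kg m².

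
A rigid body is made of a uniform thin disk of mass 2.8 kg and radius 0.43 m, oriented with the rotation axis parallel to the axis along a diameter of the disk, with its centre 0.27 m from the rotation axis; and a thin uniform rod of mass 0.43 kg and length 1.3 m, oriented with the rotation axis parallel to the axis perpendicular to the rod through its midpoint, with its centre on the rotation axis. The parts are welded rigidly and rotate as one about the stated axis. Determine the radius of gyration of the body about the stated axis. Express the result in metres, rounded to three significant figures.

0.349

Thin disk: I_cm = (1/4)MR² = (1/4)(2.8)(0.43)² = 0.12943 kg m²; centre at d = 0.27 m, so the parallel axis theorem gives I = 0.12943 + (2.8)(0.27)² = 0.33355 kg m².
Thin rod: I_cm = (1/12)ML² = (1/12)(0.43)(1.3)² = 0.060558 kg m²; axis through the centre, so I = 0.060558 kg m².
Total I = 0.39411 kg m²; total mass M = 3.23 kg.
k = √(I/M) = √(0.39411/3.23) = 0.34931 m.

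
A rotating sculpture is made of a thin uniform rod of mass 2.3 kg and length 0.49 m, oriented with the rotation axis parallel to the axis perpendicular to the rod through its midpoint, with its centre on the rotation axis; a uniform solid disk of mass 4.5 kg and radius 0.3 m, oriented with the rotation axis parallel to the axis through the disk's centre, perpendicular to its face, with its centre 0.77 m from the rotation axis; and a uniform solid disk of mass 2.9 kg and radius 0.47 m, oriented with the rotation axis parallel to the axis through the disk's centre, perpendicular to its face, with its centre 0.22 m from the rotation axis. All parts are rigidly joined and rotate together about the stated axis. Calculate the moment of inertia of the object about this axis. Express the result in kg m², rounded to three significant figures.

3.38

Thin rod: I_cm = (1/12)ML² = (1/12)(2.3)(0.49)² = 0.046019 kg m²; axis through the centre, so I = 0.046019 kg m².
Solid disk: I_cm = (1/2)MR² = (1/2)(4.5)(0.3)² = 0.2025 kg m²; centre at d = 0.77 m, so I = I_cm + Md² gives I = 0.2025 + (4.5)(0.77)² = 2.8706 kg m².
Solid disk: I_cm = (1/2)MR² = (1/2)(2.9)(0.47)² = 0.3203 kg m²; centre at d = 0.22 m, so I = I_cm + Md² gives I = 0.3203 + (2.9)(0.22)² = 0.46066 kg m².
Total I = 0.046019 + 2.8706 + 0.46066 = 3.3772 kg m².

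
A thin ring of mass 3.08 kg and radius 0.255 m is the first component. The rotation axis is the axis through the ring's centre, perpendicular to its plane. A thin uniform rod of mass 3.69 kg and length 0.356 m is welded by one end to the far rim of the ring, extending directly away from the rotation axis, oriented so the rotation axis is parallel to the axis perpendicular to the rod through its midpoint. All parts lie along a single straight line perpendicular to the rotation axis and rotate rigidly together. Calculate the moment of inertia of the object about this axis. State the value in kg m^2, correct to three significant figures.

0.931

Thin ring: I_cm = MR² = (3.08)(0.255)² = 0.20028 kg m^2; axis through the centre, so I = 0.20028 kg m^2.
Thin rod: I_cm = (1/12)ML² = (1/12)(3.69)(0.356)² = 0.038971 kg m^2; centre at d = 0.255 + 0.178 = 0.433 m, so I = I_cm + Md² gives I = 0.038971 + (3.69)(0.433)² = 0.73081 kg m^2.
Total I = 0.20028 + 0.73081 = 0.93108 kg m^2.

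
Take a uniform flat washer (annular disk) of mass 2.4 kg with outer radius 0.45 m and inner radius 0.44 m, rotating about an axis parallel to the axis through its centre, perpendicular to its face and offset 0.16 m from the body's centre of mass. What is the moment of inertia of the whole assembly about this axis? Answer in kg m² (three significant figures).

I_cm = (1/2)M(R²+r²) = (1/2)(2.4)[(0.45)² + (0.44)²] = 0.47532 kg m²; centre at d = 0.16 m, so the parallel axis theorem gives I = 0.47532 + (2.4)(0.16)² = 0.53676 kg m².

0.537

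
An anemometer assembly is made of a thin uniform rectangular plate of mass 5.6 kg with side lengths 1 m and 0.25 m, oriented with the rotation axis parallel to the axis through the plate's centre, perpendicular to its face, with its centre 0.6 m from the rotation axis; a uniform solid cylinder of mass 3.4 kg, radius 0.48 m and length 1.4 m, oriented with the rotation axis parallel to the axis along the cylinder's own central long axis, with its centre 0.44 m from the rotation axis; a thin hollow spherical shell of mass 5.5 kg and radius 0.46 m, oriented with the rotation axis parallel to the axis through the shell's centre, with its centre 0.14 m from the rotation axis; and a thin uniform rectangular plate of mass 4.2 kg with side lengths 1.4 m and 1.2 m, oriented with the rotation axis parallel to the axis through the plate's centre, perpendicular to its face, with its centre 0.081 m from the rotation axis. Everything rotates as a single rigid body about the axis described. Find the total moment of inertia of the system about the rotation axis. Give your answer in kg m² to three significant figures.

5.66

Rectangular plate: I_cm = (1/12)M(a²+b²) = (1/12)(5.6)[(1)² + (0.25)²] = 0.49583 kg m²; centre at d = 0.6 m, so I = I_cm + Md² gives I = 0.49583 + (5.6)(0.6)² = 2.5118 kg m².
Solid cylinder: I_cm = (1/2)MR² = (1/2)(3.4)(0.48)² = 0.39168 kg m²; centre at d = 0.44 m, so I = I_cm + Md² gives I = 0.39168 + (3.4)(0.44)² = 1.0499 kg m².
Spherical shell: I_cm = (2/3)MR² = (2/3)(5.5)(0.46)² = 0.77587 kg m²; centre at d = 0.14 m, so I = I_cm + Md² gives I = 0.77587 + (5.5)(0.14)² = 0.88367 kg m².
Rectangular plate: I_cm = (1/12)M(a²+b²) = (1/12)(4.2)[(1.4)² + (1.2)²] = 1.19 kg m²; centre at d = 0.081 m, so I = I_cm + Md² gives I = 1.19 + (4.2)(0.081)² = 1.2176 kg m².
Total I = 2.5118 + 1.0499 + 0.88367 + 1.2176 = 5.663 kg m².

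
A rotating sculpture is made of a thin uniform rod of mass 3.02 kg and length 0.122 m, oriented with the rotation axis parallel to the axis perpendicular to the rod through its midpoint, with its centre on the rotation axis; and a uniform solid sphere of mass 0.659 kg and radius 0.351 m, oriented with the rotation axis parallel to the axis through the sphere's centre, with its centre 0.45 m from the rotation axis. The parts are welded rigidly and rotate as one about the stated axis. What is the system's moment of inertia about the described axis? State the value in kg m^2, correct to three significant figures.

0.170

Thin rod: I_cm = (1/12)ML² = (1/12)(3.02)(0.122)² = 0.0037458 kg m^2; axis through the centre, so I = 0.0037458 kg m^2.
Solid sphere: I_cm = (2/5)MR² = (2/5)(0.659)(0.351)² = 0.032476 kg m^2; centre at d = 0.45 m, so the parallel axis theorem gives I = 0.032476 + (0.659)(0.45)² = 0.16592 kg m^2.
Total I = 0.0037458 + 0.16592 = 0.16967 kg m^2.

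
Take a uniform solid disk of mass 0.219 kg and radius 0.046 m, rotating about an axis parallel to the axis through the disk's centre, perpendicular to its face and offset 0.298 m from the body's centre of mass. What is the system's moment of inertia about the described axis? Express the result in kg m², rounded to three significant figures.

I_cm = (1/2)MR² = (1/2)(0.219)(0.046)² = 0.0002317 kg m²; centre at d = 0.298 m, so the parallel axis theorem gives I = 0.0002317 + (0.219)(0.298)² = 0.01968 kg m².

0.0197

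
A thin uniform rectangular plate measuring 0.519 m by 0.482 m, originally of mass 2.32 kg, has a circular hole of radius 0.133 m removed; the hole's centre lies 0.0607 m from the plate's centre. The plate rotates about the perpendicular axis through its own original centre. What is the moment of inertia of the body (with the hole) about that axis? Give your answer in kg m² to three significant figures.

Unpierced body about its centre: I₀ = (1/12)M(a²+b²) = (1/12)(2.32)[(0.519)² + (0.482)²] = 0.096992 kg m².
The removed disk has mass m = M·πr²/(ab) = (2.32)·π(0.133)²/(0.519·0.482) = 0.51538 kg (same uniform areal density).
Its moment of inertia about the rotation axis (parallel-axis theorem): I_hole = (1/2)mr² + md² = (1/2)(0.51538)(0.133)² + (0.51538)(0.0607)² = 0.0064572 kg m².
Treating the hole as negative mass, I = I₀ − I_hole = 0.096992 − 0.0064572 = 0.090535 kg m².

0.0905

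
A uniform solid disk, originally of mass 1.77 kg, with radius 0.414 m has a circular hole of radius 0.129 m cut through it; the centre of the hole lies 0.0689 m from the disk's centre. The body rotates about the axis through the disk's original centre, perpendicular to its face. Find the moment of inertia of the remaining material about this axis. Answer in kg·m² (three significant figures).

0.149

Unpierced body about its centre: I₀ = (1/2)MR² = (1/2)(1.77)(0.414)² = 0.15169 kg·m².
The removed disk has mass m = M·(r/R)² = (1.77)(0.129/0.414)² = 0.17185 kg (same uniform areal density).
Its moment of inertia about the rotation axis (parallel-axis theorem): I_hole = (1/2)mr² + md² = (1/2)(0.17185)(0.129)² + (0.17185)(0.0689)² = 0.0022457 kg·m².
Treating the hole as negative mass, I = I₀ − I_hole = 0.15169 − 0.0022457 = 0.14944 kg·m².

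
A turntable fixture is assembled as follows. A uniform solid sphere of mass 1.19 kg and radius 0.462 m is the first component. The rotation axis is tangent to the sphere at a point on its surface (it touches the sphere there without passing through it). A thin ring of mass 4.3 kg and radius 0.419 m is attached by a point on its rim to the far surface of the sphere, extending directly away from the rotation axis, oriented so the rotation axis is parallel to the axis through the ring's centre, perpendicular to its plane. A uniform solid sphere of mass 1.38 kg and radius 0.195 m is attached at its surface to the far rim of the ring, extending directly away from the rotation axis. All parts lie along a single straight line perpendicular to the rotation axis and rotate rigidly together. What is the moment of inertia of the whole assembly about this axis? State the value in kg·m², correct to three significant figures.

Solid sphere: I_cm = (2/5)MR² = (2/5)(1.19)(0.462)² = 0.1016 kg·m²; centre at d = 0.462 m, so I = I_cm + Md² gives I = 0.1016 + (1.19)(0.462)² = 0.3556 kg·m².
Thin ring: I_cm = MR² = (4.3)(0.419)² = 0.75491 kg·m²; centre at d = 0.462 + 0.462 + 0.419 = 1.343 m, so I = I_cm + Md² gives I = 0.75491 + (4.3)(1.343)² = 8.5106 kg·m².
Solid sphere: I_cm = (2/5)MR² = (2/5)(1.38)(0.195)² = 0.02099 kg·m²; centre at d = 0.462 + 0.462 + 0.419 + 0.419 + 0.195 = 1.957 m, so I = I_cm + Md² gives I = 0.02099 + (1.38)(1.957)² = 5.3062 kg·m².
Total I = 0.3556 + 8.5106 + 5.3062 = 14.172 kg·m².

14.2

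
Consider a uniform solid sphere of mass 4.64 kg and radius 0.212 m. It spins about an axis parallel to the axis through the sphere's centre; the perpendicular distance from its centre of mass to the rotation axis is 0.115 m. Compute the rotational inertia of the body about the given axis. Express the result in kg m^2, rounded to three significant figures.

0.145

I_cm = (2/5)MR² = (2/5)(4.64)(0.212)² = 0.083416 kg m^2; centre at d = 0.115 m, so the parallel axis theorem gives I = 0.083416 + (4.64)(0.115)² = 0.14478 kg m^2.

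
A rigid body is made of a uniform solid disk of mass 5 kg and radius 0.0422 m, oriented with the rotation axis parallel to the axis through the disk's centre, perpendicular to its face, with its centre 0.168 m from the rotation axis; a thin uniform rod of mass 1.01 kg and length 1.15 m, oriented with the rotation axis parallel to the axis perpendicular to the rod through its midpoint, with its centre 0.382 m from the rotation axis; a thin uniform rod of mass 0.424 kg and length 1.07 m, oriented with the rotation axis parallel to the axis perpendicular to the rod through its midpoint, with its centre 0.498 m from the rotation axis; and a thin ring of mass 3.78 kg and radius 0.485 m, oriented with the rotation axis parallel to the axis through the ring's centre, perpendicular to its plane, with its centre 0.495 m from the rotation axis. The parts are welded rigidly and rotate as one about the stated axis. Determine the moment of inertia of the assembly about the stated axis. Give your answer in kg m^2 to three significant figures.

2.37

Solid disk: I_cm = (1/2)MR² = (1/2)(5)(0.0422)² = 0.0044521 kg m^2; centre at d = 0.168 m, so I = I_cm + Md² gives I = 0.0044521 + (5)(0.168)² = 0.14557 kg m^2.
Thin rod: I_cm = (1/12)ML² = (1/12)(1.01)(1.15)² = 0.11131 kg m^2; centre at d = 0.382 m, so I = I_cm + Md² gives I = 0.11131 + (1.01)(0.382)² = 0.25869 kg m^2.
Thin rod: I_cm = (1/12)ML² = (1/12)(0.424)(1.07)² = 0.040453 kg m^2; centre at d = 0.498 m, so I = I_cm + Md² gives I = 0.040453 + (0.424)(0.498)² = 0.14561 kg m^2.
Thin ring: I_cm = MR² = (3.78)(0.485)² = 0.88915 kg m^2; centre at d = 0.495 m, so I = I_cm + Md² gives I = 0.88915 + (3.78)(0.495)² = 1.8153 kg m^2.
Total I = 0.14557 + 0.25869 + 0.14561 + 1.8153 = 2.3652 kg m^2.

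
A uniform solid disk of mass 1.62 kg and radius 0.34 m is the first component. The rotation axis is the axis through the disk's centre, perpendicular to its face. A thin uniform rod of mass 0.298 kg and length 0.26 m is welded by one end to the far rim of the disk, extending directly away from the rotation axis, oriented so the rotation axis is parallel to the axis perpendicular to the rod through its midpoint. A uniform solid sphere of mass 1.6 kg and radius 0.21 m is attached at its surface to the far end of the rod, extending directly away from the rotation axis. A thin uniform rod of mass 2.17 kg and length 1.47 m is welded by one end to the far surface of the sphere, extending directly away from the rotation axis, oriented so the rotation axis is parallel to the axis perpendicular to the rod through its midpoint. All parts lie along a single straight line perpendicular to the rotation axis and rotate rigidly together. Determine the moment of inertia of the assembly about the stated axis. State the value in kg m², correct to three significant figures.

Solid disk: I_cm = (1/2)MR² = (1/2)(1.62)(0.34)² = 0.093636 kg m²; axis through the centre, so I = 0.093636 kg m².
Thin rod: I_cm = (1/12)ML² = (1/12)(0.298)(0.26)² = 0.0016787 kg m²; centre at d = 0.34 + 0.13 = 0.47 m, so I = I_cm + Md² gives I = 0.0016787 + (0.298)(0.47)² = 0.067507 kg m².
Solid sphere: I_cm = (2/5)MR² = (2/5)(1.6)(0.21)² = 0.028224 kg m²; centre at d = 0.34 + 0.13 + 0.13 + 0.21 = 0.81 m, so I = I_cm + Md² gives I = 0.028224 + (1.6)(0.81)² = 1.078 kg m².
Thin rod: I_cm = (1/12)ML² = (1/12)(2.17)(1.47)² = 0.39076 kg m²; centre at d = 0.34 + 0.13 + 0.13 + 0.21 + 0.21 + 0.735 = 1.755 m, so I = I_cm + Md² gives I = 0.39076 + (2.17)(1.755)² = 7.0744 kg m².
Total I = 0.093636 + 0.067507 + 1.078 + 7.0744 = 8.3135 kg m².

8.31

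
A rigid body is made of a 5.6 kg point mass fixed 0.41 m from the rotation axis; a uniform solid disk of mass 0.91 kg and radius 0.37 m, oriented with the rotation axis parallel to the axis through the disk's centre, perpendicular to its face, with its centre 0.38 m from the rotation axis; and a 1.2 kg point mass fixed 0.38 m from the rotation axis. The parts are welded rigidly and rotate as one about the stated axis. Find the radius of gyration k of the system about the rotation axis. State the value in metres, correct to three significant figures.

0.412

Point mass: I_cm = 0; centre at d = 0.41 m, so I = I_cm + Md² gives I = 0 + (5.6)(0.41)² = 0.94136 kg m^2.
Solid disk: I_cm = (1/2)MR² = (1/2)(0.91)(0.37)² = 0.062289 kg m^2; centre at d = 0.38 m, so I = I_cm + Md² gives I = 0.062289 + (0.91)(0.38)² = 0.19369 kg m^2.
Point mass: I_cm = 0; centre at d = 0.38 m, so I = I_cm + Md² gives I = 0 + (1.2)(0.38)² = 0.17328 kg m^2.
Total I = 1.3083 kg m^2; total mass M = 7.71 kg.
k = √(I/M) = √(1.3083/7.71) = 0.41194 m.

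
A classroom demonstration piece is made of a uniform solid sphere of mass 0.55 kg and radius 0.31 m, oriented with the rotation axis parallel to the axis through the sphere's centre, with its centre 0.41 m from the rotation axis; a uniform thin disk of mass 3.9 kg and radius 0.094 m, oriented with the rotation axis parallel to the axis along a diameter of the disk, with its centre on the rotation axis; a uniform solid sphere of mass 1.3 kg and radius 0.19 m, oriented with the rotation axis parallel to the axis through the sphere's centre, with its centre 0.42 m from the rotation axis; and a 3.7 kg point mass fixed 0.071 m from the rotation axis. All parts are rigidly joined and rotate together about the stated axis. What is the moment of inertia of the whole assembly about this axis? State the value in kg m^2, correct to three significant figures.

0.389

Solid sphere: I_cm = (2/5)MR² = (2/5)(0.55)(0.31)² = 0.021142 kg m^2; centre at d = 0.41 m, so the parallel axis theorem gives I = 0.021142 + (0.55)(0.41)² = 0.1136 kg m^2.
Thin disk: I_cm = (1/4)MR² = (1/4)(3.9)(0.094)² = 0.0086151 kg m^2; axis through the centre, so I = 0.0086151 kg m^2.
Solid sphere: I_cm = (2/5)MR² = (2/5)(1.3)(0.19)² = 0.018772 kg m^2; centre at d = 0.42 m, so the parallel axis theorem gives I = 0.018772 + (1.3)(0.42)² = 0.24809 kg m^2.
Point mass: I_cm = 0; centre at d = 0.071 m, so the parallel axis theorem gives I = 0 + (3.7)(0.071)² = 0.018652 kg m^2.
Total I = 0.1136 + 0.0086151 + 0.24809 + 0.018652 = 0.38896 kg m^2.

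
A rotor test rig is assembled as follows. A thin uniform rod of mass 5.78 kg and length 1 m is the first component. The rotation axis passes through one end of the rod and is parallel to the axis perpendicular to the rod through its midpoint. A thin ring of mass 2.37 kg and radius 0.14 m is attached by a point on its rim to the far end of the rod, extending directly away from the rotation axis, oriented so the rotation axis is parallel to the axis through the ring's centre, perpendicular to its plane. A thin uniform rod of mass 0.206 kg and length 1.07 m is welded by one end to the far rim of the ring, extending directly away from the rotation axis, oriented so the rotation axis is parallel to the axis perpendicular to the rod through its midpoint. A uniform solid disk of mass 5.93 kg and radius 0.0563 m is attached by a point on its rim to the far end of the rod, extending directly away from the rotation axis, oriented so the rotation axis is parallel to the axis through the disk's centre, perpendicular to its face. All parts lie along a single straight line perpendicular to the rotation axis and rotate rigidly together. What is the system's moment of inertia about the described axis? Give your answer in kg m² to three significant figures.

40.1

Thin rod: I_cm = (1/12)ML² = (1/12)(5.78)(1)² = 0.48167 kg m²; centre at d = 0.5 m, so the parallel axis theorem gives I = 0.48167 + (5.78)(0.5)² = 1.9267 kg m².
Thin ring: I_cm = MR² = (2.37)(0.14)² = 0.046452 kg m²; centre at d = 0.5 + 0.5 + 0.14 = 1.14 m, so the parallel axis theorem gives I = 0.046452 + (2.37)(1.14)² = 3.1265 kg m².
Thin rod: I_cm = (1/12)ML² = (1/12)(0.206)(1.07)² = 0.019654 kg m²; centre at d = 0.5 + 0.5 + 0.14 + 0.14 + 0.535 = 1.815 m, so the parallel axis theorem gives I = 0.019654 + (0.206)(1.815)² = 0.69826 kg m².
Solid disk: I_cm = (1/2)MR² = (1/2)(5.93)(0.0563)² = 0.0093981 kg m²; centre at d = 0.5 + 0.5 + 0.14 + 0.14 + 0.535 + 0.535 + 0.0563 = 2.4063 m, so the parallel axis theorem gives I = 0.0093981 + (5.93)(2.4063)² = 34.346 kg m².
Total I = 1.9267 + 3.1265 + 0.69826 + 34.346 = 40.097 kg m².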